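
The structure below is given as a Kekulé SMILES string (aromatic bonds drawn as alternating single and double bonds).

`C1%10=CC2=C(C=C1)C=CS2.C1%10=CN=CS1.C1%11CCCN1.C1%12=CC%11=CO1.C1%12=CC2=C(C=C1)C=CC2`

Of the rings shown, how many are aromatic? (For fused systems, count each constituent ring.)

The SMILES encodes a six-membered carbon ring with three alternating C=C double bonds, fused to a five-membered ring containing one sulfur and two C=C double bonds; a five-membered ring with a sulfur at position 1 and a nitrogen at position 3 (in a C=N bond), with two double bonds; a five-membered saturated ring of four carbons and one N–H nitrogen; a five-membered ring of four carbons and one oxygen, with two C=C double bonds; a six-membered carbon ring with three alternating C=C double bonds, fused to a five-membered carbon ring containing one C=C double bond and one sp³ carbon.
The fused 6/5-membered bicyclic (with one sulfur) is a single π system with 9 sp² atoms and 10 π electrons from ring double bonds plus a heteroatom lone pair. 10 = 4(2)+2, so the system is aromatic and both rings count as aromatic (benzothiophene).
The 5-membered ring with one sulfur and one =N– has a continuous p-orbital overlap around the ring; 2 ring double bonds (4 π electrons) plus a heteroatom lone pair (2) give 6 π electrons. 6 = 4(1)+2, so it is aromatic (thiazole).
The 5-membered ring with one N–H has only sp³ atoms, so it is not fully conjugated — not aromatic (pyrrolidine).
The 5-membered ring with one oxygen has a continuous p-orbital overlap around the ring; 2 ring double bonds (4 π electrons) plus a heteroatom lone pair (2) give 6 π electrons. That satisfies 4n+2 with n=1, so it is aromatic (furan).
The 6-membered ring has a continuous p-orbital overlap around the ring; 3 ring double bonds give 6 π electrons. That satisfies 4n+2 with n=1, so it is aromatic (benzene ring).
The 5-membered ring has one sp³ carbon, so it is not fully conjugated — not aromatic (cyclopentene ring).
5 of the 7 rings are aromatic. Total: 5.

5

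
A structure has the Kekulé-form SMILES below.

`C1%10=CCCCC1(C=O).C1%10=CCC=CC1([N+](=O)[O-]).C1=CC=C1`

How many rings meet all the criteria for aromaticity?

The SMILES encodes a six-membered carbon ring with one C=C double bond; a six-membered carbon ring with two isolated C=C double bonds and two sp³ carbons; a four-membered carbon ring with two alternating C=C double bonds.
The 6-membered ring has four sp³ carbons, so it is not fully conjugated — not aromatic (cyclohexene).
The second 6-membered ring has two sp³ carbons, so it is not fully conjugated — not aromatic (1,4-cyclohexadiene).
The 4-membered ring has only sp² ring atoms; a planar conformation would have a fully conjugated π system of 4 electrons. But 4 = 4(1), which is 4n not 4n+2, so it is not aromatic (cyclobutadiene) — cyclobutadiene is antiaromatic and distorts to a rectangle.
None of the rings are aromatic. Total: 0.

0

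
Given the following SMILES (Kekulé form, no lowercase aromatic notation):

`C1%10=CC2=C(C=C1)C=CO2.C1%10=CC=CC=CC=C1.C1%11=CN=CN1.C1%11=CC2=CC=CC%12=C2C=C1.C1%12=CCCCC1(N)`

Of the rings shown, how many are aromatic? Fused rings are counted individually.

5

The SMILES encodes a six-membered carbon ring with three alternating C=C double bonds, fused to a five-membered ring containing one oxygen and two C=C double bonds; an eight-membered carbon ring with four alternating C=C double bonds; a five-membered ring with nitrogens at positions 1 and 3 (one bearing H, one in a C=N bond) and two double bonds; two fused six-membered carbon rings, each with three alternating C=C double bonds; a six-membered carbon ring with one C=C double bond.
The fused 6/5-membered bicyclic (with one oxygen) is a single π system with 9 sp² atoms and 10 π electrons from ring double bonds plus a heteroatom lone pair. 10 = 4(2)+2, so the system is aromatic and both rings count as aromatic (benzofuran).
The 8-membered ring has only sp² ring atoms; a planar conformation would have a fully conjugated π system of 8 electrons. But 8 = 4(2), which is 4n not 4n+2, so it is not aromatic (cyclooctatetraene) — cyclooctatetraene distorts into a non-planar tub to avoid antiaromaticity.
The 5-membered ring with two nitrogens (one N–H, one =N–) has a continuous p-orbital overlap around the ring; 2 ring double bonds (4 π electrons) plus a heteroatom lone pair (2) give 6 π electrons. Since 6 = 4n+2 (n=1), it is aromatic (imidazole).
The fused 6/6-membered bicyclic is a single π system with 10 sp² atoms and 10 π electrons from ring double bonds. 10 = 4(2)+2, so the system is aromatic and both rings count as aromatic (naphthalene).
The 6-membered ring has four sp³ carbons, so it is not fully conjugated — not aromatic (cyclohexene).
5 of the 7 rings are aromatic. Total: 5.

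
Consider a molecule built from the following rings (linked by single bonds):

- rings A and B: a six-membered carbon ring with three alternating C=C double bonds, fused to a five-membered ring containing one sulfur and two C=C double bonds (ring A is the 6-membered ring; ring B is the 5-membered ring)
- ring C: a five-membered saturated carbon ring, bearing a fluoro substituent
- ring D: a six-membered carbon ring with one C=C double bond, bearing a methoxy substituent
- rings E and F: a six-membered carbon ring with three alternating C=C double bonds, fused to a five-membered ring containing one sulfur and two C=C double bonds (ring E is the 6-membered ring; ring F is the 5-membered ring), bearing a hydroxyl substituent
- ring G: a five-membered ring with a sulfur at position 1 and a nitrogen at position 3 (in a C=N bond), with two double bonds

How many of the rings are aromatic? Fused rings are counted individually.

5

Rings A and B form a fused bicyclic system (with one sulfur) with 9 sp² atoms and 10 π electrons from ring double bonds plus a heteroatom lone pair. 10 = 4(2)+2, so the system is aromatic and both rings count as aromatic (benzothiophene).
Ring C has only sp³ atoms, so it is not fully conjugated — not aromatic (cyclopentane).
Ring D has four sp³ carbons, so it is not fully conjugated — not aromatic (cyclohexene).
Rings E and F form a fused bicyclic system (with one sulfur) with 9 sp² atoms and 10 π electrons from ring double bonds plus a heteroatom lone pair. 10 = 4(2)+2, so the system is aromatic and both rings count as aromatic (benzothiophene).
Ring G has a continuous p-orbital overlap around the ring; 2 ring double bonds (4 π electrons) plus a heteroatom lone pair (2) give 6 π electrons. Since 6 = 4n+2 (n=1), ring G is aromatic (thiazole).
Aromatic: A, B, E, F, G. Total: 5.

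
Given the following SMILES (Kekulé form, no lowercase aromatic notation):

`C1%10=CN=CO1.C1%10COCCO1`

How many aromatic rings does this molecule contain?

The SMILES encodes a five-membered ring with an oxygen at position 1 and a nitrogen at position 3 (in a C=N bond), with two double bonds; a six-membered saturated ring with oxygens at positions 1 and 4.
The 5-membered ring with one oxygen and one =N– is planar and fully conjugated; 2 ring double bonds (4 π electrons) plus a heteroatom lone pair (2) give 6 π electrons. 6 = 4(1)+2, so it is aromatic (oxazole).
The 6-membered ring with two oxygens (1,4) has only sp³ atoms, so it is not fully conjugated — not aromatic (1,4-dioxane).
1 of the 2 rings is aromatic. Total: 1.

1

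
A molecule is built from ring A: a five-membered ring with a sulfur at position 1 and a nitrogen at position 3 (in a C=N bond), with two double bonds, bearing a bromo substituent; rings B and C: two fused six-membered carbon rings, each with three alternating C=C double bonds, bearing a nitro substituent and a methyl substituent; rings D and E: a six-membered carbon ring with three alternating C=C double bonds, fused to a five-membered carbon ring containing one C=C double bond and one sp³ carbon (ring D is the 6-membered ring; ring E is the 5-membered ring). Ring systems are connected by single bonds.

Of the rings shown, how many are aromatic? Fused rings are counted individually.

4

Ring A is planar and fully conjugated; 2 ring double bonds (4 π electrons) plus a heteroatom lone pair (2) give 6 π electrons. 6 = 4(1)+2, so ring A is aromatic (thiazole).
Rings B and C form a fused bicyclic system with 10 sp² atoms and 10 π electrons from ring double bonds. 10 = 4(2)+2, so the system is aromatic and both rings count as aromatic (naphthalene).
Ring D has a continuous p-orbital overlap around the ring; 3 ring double bonds give 6 π electrons. Since 6 = 4n+2 (n=1), ring D is aromatic (benzene ring).
Ring E has one sp³ carbon, so it is not fully conjugated — not aromatic (cyclopentene ring).
Aromatic: A, B, C, D. Total: 4.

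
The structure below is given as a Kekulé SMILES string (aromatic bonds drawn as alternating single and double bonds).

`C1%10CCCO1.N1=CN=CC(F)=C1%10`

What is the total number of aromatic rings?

The SMILES encodes a five-membered saturated ring of four carbons and one oxygen; a six-membered ring with nitrogens at positions 1 and 3 and three alternating double bonds.
The 5-membered ring with one oxygen has only sp³ atoms, so it is not fully conjugated — not aromatic (tetrahydrofuran).
The 6-membered ring with two nitrogens (1,3) is planar and fully conjugated; 3 ring double bonds give 6 π electrons. That satisfies 4n+2 with n=1, so it is aromatic (pyrimidine).
1 of the 2 rings is aromatic. Total: 1.

1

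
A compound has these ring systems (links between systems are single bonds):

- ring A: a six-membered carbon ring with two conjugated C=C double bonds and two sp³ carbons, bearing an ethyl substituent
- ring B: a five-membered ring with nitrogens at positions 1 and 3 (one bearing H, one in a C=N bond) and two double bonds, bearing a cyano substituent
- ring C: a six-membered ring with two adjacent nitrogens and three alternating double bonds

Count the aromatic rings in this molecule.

Ring A has two sp³ carbons, so it is not fully conjugated — not aromatic (1,3-cyclohexadiene).
Ring B is fully conjugated (every ring atom contributes a p orbital); 2 ring double bonds (4 π electrons) plus a heteroatom lone pair (2) give 6 π electrons. That satisfies 4n+2 with n=1, so ring B is aromatic (imidazole).
Ring C has a continuous p-orbital overlap around the ring; 3 ring double bonds give 6 π electrons. 6 = 4(1)+2, so ring C is aromatic (pyridazine).
Aromatic: B, C. Total: 2.

2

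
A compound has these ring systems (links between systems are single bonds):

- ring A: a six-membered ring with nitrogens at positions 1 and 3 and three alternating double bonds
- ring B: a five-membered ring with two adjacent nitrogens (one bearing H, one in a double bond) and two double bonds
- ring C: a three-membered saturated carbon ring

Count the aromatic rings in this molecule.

Ring A is planar and fully conjugated; 3 ring double bonds give 6 π electrons. That satisfies 4n+2 with n=1, so ring A is aromatic (pyrimidine).
Ring B is fully conjugated (every ring atom contributes a p orbital); 2 ring double bonds (4 π electrons) plus a heteroatom lone pair (2) give 6 π electrons. Since 6 = 4n+2 (n=1), ring B is aromatic (pyrazole).
Ring C has only sp³ atoms, so it is not fully conjugated — not aromatic (cyclopropane).
Aromatic: A, B. Total: 2.

2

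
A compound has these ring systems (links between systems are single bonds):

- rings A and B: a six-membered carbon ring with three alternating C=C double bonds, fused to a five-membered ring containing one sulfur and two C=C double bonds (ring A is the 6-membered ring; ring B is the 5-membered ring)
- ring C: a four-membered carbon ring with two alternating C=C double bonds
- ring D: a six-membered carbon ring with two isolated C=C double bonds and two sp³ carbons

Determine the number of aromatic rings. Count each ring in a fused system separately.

2

Rings A and B form a fused bicyclic system (with one sulfur) with 9 sp² atoms and 10 π electrons from ring double bonds plus a heteroatom lone pair. 10 = 4(2)+2, so the system is aromatic and both rings count as aromatic (benzothiophene).
Ring C has only sp² ring atoms; a planar conformation would have a fully conjugated π system of 4 electrons. But 4 = 4(1), which is 4n not 4n+2, so ring C is not aromatic (cyclobutadiene) — cyclobutadiene is antiaromatic and distorts to a rectangle.
Ring D has two sp³ carbons, so it is not fully conjugated — not aromatic (1,4-cyclohexadiene).
Aromatic: A, B. Total: 2.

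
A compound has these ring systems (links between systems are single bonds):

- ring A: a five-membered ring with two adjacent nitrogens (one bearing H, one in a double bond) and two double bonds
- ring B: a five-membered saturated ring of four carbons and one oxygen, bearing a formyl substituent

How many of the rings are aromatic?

1

Ring A has a continuous p-orbital overlap around the ring; 2 ring double bonds (4 π electrons) plus a heteroatom lone pair (2) give 6 π electrons. That satisfies 4n+2 with n=1, so ring A is aromatic (pyrazole).
Ring B has only sp³ atoms, so it is not fully conjugated — not aromatic (tetrahydrofuran).
Aromatic: A. Total: 1.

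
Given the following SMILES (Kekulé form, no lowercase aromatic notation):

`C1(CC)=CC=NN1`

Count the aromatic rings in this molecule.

1

The SMILES encodes a five-membered ring with two adjacent nitrogens (one bearing H, one in a double bond) and two double bonds.
The 5-membered ring with two adjacent nitrogens (one N–H, one =N–) is fully conjugated (every ring atom contributes a p orbital); 2 ring double bonds (4 π electrons) plus a heteroatom lone pair (2) give 6 π electrons. Since 6 = 4n+2 (n=1), it is aromatic (pyrazole).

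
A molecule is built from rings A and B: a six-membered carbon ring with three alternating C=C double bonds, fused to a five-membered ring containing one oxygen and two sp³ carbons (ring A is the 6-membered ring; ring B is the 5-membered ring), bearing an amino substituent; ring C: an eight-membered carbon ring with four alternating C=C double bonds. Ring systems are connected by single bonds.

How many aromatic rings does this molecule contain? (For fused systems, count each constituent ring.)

Ring A has a continuous p-orbital overlap around the ring; 3 ring double bonds give 6 π electrons. That satisfies 4n+2 with n=1, so ring A is aromatic (benzene ring).
Ring B has two sp³ carbons, so it is not fully conjugated — not aromatic (oxolane ring).
Ring C has only sp² ring atoms; a planar conformation would have a fully conjugated π system of 8 electrons. But 8 = 4(2), which is 4n not 4n+2, so ring C is not aromatic (cyclooctatetraene) — cyclooctatetraene distorts into a non-planar tub to avoid antiaromaticity.
Aromatic: A. Total: 1.

1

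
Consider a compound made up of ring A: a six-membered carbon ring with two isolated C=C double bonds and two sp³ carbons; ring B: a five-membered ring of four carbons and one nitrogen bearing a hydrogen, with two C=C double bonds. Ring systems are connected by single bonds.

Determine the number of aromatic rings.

1

Ring A has two sp³ carbons, so it is not fully conjugated — not aromatic (1,4-cyclohexadiene).
Ring B is fully conjugated (every ring atom contributes a p orbital); 2 ring double bonds (4 π electrons) plus a heteroatom lone pair (2) give 6 π electrons. 6 = 4(1)+2, so ring B is aromatic (pyrrole).
Aromatic: B. Total: 1.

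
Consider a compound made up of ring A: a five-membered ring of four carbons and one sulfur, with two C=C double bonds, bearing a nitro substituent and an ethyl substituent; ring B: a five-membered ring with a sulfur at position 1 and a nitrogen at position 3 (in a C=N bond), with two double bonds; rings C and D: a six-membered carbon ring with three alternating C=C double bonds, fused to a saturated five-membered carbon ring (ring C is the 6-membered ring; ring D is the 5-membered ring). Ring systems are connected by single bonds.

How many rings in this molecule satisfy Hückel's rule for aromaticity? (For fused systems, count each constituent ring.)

Ring A has a continuous p-orbital overlap around the ring; 2 ring double bonds (4 π electrons) plus a heteroatom lone pair (2) give 6 π electrons. 6 = 4(1)+2, so ring A is aromatic (thiophene).
Ring B is planar and fully conjugated; 2 ring double bonds (4 π electrons) plus a heteroatom lone pair (2) give 6 π electrons. That satisfies 4n+2 with n=1, so ring B is aromatic (thiazole).
Ring C is fully conjugated (every ring atom contributes a p orbital); 3 ring double bonds give 6 π electrons. 6 = 4(1)+2, so ring C is aromatic (benzene ring).
Ring D has three sp³ carbons, so it is not fully conjugated — not aromatic (cyclopentane ring).
Aromatic: A, B, C. Total: 3.

3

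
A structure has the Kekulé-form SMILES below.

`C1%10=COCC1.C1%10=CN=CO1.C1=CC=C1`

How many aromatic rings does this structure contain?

1

The SMILES encodes a five-membered ring of four carbons and one oxygen, with one C=C double bond and two sp³ carbons; a five-membered ring with an oxygen at position 1 and a nitrogen at position 3 (in a C=N bond), with two double bonds; a four-membered carbon ring with two alternating C=C double bonds.
The 5-membered ring with one oxygen has two sp³ carbons, so it is not fully conjugated — not aromatic (2,3-dihydrofuran).
The 5-membered ring with one oxygen and one =N– has a continuous p-orbital overlap around the ring; 2 ring double bonds (4 π electrons) plus a heteroatom lone pair (2) give 6 π electrons. Since 6 = 4n+2 (n=1), it is aromatic (oxazole).
The 4-membered ring has only sp² ring atoms; a planar conformation would have a fully conjugated π system of 4 electrons. But 4 = 4(1), which is 4n not 4n+2, so it is not aromatic (cyclobutadiene) — cyclobutadiene is antiaromatic and distorts to a rectangle.
1 of the 3 rings is aromatic. Total: 1.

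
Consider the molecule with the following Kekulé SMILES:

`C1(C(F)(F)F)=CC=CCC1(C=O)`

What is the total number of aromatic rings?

The SMILES encodes a six-membered carbon ring with two conjugated C=C double bonds and two sp³ carbons.
The 6-membered ring has two sp³ carbons, so it is not fully conjugated — not aromatic (1,3-cyclohexadiene).

0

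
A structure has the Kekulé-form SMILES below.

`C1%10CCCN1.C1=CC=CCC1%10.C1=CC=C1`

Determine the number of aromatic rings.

The SMILES encodes a five-membered saturated ring of four carbons and one N–H nitrogen; a six-membered carbon ring with two conjugated C=C double bonds and two sp³ carbons; a four-membered carbon ring with two alternating C=C double bonds.
The 5-membered ring with one N–H has only sp³ atoms, so it is not fully conjugated — not aromatic (pyrrolidine).
The 6-membered ring has two sp³ carbons, so it is not fully conjugated — not aromatic (1,3-cyclohexadiene).
The 4-membered ring has only sp² ring atoms; a planar conformation would have a fully conjugated π system of 4 electrons. But 4 = 4(1), which is 4n not 4n+2, so it is not aromatic (cyclobutadiene) — cyclobutadiene is antiaromatic and distorts to a rectangle.
None of the rings are aromatic. Total: 0.

0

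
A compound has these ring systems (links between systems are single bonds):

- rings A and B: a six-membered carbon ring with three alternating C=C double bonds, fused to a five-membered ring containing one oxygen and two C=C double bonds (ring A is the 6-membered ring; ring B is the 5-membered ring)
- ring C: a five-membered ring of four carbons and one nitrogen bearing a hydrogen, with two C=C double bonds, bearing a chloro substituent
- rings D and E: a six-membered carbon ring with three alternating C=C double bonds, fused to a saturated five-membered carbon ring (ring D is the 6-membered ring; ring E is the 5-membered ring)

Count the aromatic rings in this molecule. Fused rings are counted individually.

Rings A and B form a fused bicyclic system (with one oxygen) with 9 sp² atoms and 10 π electrons from ring double bonds plus a heteroatom lone pair. 10 = 4(2)+2, so the system is aromatic and both rings count as aromatic (benzofuran).
Ring C is fully conjugated (every ring atom contributes a p orbital); 2 ring double bonds (4 π electrons) plus a heteroatom lone pair (2) give 6 π electrons. That satisfies 4n+2 with n=1, so ring C is aromatic (pyrrole).
Ring D is planar and fully conjugated; 3 ring double bonds give 6 π electrons. 6 = 4(1)+2, so ring D is aromatic (benzene ring).
Ring E has three sp³ carbons, so it is not fully conjugated — not aromatic (cyclopentane ring).
Aromatic: A, B, C, D. Total: 4.

4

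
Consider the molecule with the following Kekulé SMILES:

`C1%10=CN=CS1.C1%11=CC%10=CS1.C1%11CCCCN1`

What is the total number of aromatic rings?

The SMILES encodes a five-membered ring with a sulfur at position 1 and a nitrogen at position 3 (in a C=N bond), with two double bonds; a five-membered ring of four carbons and one sulfur, with two C=C double bonds; a six-membered saturated ring of five carbons and one N–H nitrogen.
The 5-membered ring with one sulfur and one =N– is fully conjugated (every ring atom contributes a p orbital); 2 ring double bonds (4 π electrons) plus a heteroatom lone pair (2) give 6 π electrons. Since 6 = 4n+2 (n=1), it is aromatic (thiazole).
The 5-membered ring with one sulfur is fully conjugated (every ring atom contributes a p orbital); 2 ring double bonds (4 π electrons) plus a heteroatom lone pair (2) give 6 π electrons. Since 6 = 4n+2 (n=1), it is aromatic (thiophene).
The 6-membered ring with one N–H has only sp³ atoms, so it is not fully conjugated — not aromatic (piperidine).
2 of the 3 rings are aromatic. Total: 2.

2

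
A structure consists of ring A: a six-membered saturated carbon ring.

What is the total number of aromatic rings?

0

Ring A has only sp³ atoms, so it is not fully conjugated — not aromatic (cyclohexane).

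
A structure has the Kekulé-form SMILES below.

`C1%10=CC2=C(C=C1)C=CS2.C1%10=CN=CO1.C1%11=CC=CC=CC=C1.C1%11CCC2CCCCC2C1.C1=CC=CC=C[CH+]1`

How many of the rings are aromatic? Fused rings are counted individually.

The SMILES encodes a six-membered carbon ring with three alternating C=C double bonds, fused to a five-membered ring containing one sulfur and two C=C double bonds; a five-membered ring with an oxygen at position 1 and a nitrogen at position 3 (in a C=N bond), with two double bonds; an eight-membered carbon ring with four alternating C=C double bonds; two fused six-membered saturated carbon rings; a seven-membered all-carbon ring bearing a positive charge on one carbon, with three C=C double bonds.
The fused 6/5-membered bicyclic (with one sulfur) is a single π system with 9 sp² atoms and 10 π electrons from ring double bonds plus a heteroatom lone pair. 10 = 4(2)+2, so the system is aromatic and both rings count as aromatic (benzothiophene).
The 5-membered ring with one oxygen and one =N– has a continuous p-orbital overlap around the ring; 2 ring double bonds (4 π electrons) plus a heteroatom lone pair (2) give 6 π electrons. Since 6 = 4n+2 (n=1), it is aromatic (oxazole).
The 8-membered ring has only sp² ring atoms; a planar conformation would have a fully conjugated π system of 8 electrons. But 8 = 4(2), which is 4n not 4n+2, so it is not aromatic (cyclooctatetraene) — cyclooctatetraene distorts into a non-planar tub to avoid antiaromaticity.
The 6-membered ring has only sp³ atoms, so it is not fully conjugated — not aromatic (cyclohexane ring).
The second 6-membered ring has only sp³ atoms, so it is not fully conjugated — not aromatic (cyclohexane ring).
The 7-membered ring has a continuous p-orbital overlap around the ring; 3 ring double bonds (6 π electrons) plus the carbocation's empty p orbital (0, but keeps the ring conjugated) give 6 π electrons. 6 = 4(1)+2, so it is aromatic (tropylium cation).
4 of the 7 rings are aromatic. Total: 4.

4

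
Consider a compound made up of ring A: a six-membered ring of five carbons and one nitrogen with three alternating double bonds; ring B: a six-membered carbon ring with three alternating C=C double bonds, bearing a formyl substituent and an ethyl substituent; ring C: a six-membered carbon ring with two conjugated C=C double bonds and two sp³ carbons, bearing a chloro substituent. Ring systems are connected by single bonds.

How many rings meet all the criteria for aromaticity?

Ring A is planar and fully conjugated; 3 ring double bonds give 6 π electrons. Since 6 = 4n+2 (n=1), ring A is aromatic (pyridine).
Ring B is fully conjugated (every ring atom contributes a p orbital); 3 ring double bonds give 6 π electrons. 6 = 4(1)+2, so ring B is aromatic (benzene).
Ring C has two sp³ carbons, so it is not fully conjugated — not aromatic (1,3-cyclohexadiene).
Aromatic: A, B. Total: 2.

2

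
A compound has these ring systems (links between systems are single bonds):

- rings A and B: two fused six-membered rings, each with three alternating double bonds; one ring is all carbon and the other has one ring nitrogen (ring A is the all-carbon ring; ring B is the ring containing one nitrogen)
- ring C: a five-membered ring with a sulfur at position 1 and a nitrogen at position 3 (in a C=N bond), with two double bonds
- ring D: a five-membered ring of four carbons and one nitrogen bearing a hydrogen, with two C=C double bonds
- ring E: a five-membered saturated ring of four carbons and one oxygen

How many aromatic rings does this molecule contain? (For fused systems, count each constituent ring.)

Rings A and B form a fused bicyclic system (with one nitrogen) with 10 sp² atoms and 10 π electrons from ring double bonds. 10 = 4(2)+2, so the system is aromatic and both rings count as aromatic (quinoline).
Ring C has a continuous p-orbital overlap around the ring; 2 ring double bonds (4 π electrons) plus a heteroatom lone pair (2) give 6 π electrons. That satisfies 4n+2 with n=1, so ring C is aromatic (thiazole).
Ring D is planar and fully conjugated; 2 ring double bonds (4 π electrons) plus a heteroatom lone pair (2) give 6 π electrons. Since 6 = 4n+2 (n=1), ring D is aromatic (pyrrole).
Ring E has only sp³ atoms, so it is not fully conjugated — not aromatic (tetrahydrofuran).
Aromatic: A, B, C, D. Total: 4.

4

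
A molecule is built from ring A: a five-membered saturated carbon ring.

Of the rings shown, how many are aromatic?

Ring A has only sp³ atoms, so it is not fully conjugated — not aromatic (cyclopentane).

0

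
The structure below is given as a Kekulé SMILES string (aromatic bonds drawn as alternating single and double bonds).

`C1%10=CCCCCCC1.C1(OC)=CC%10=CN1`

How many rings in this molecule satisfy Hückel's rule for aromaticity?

1

The SMILES encodes an eight-membered carbon ring with one C=C double bond; a five-membered ring of four carbons and one nitrogen bearing a hydrogen, with two C=C double bonds.
The 8-membered ring has six sp³ carbons, so it is not fully conjugated — not aromatic (cyclooctene).
The 5-membered ring with one N–H is fully conjugated (every ring atom contributes a p orbital); 2 ring double bonds (4 π electrons) plus a heteroatom lone pair (2) give 6 π electrons. Since 6 = 4n+2 (n=1), it is aromatic (pyrrole).
1 of the 2 rings is aromatic. Total: 1.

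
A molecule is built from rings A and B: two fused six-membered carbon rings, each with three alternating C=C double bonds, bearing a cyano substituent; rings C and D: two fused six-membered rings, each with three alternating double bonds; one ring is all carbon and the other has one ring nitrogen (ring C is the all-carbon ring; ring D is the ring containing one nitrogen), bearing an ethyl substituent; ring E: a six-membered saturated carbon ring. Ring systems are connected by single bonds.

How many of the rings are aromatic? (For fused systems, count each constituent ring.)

4

Rings A and B form a fused bicyclic system with 10 sp² atoms and 10 π electrons from ring double bonds. 10 = 4(2)+2, so the system is aromatic and both rings count as aromatic (naphthalene).
Rings C and D form a fused bicyclic system (with one nitrogen) with 10 sp² atoms and 10 π electrons from ring double bonds. 10 = 4(2)+2, so the system is aromatic and both rings count as aromatic (quinoline).
Ring E has only sp³ atoms, so it is not fully conjugated — not aromatic (cyclohexane).
Aromatic: A, B, C, D. Total: 4.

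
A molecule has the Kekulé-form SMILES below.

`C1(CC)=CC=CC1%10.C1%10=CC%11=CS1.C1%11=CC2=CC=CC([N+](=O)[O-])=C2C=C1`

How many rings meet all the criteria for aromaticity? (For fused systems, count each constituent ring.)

3

The SMILES encodes a five-membered carbon ring with two conjugated C=C double bonds and one sp³ carbon; a five-membered ring of four carbons and one sulfur, with two C=C double bonds; two fused six-membered carbon rings, each with three alternating C=C double bonds.
The 5-membered ring has one sp³ carbon, so it is not fully conjugated — not aromatic (cyclopentadiene).
The 5-membered ring with one sulfur has a continuous p-orbital overlap around the ring; 2 ring double bonds (4 π electrons) plus a heteroatom lone pair (2) give 6 π electrons. 6 = 4(1)+2, so it is aromatic (thiophene).
The fused 6/6-membered bicyclic is a single π system with 10 sp² atoms and 10 π electrons from ring double bonds. 10 = 4(2)+2, so the system is aromatic and both rings count as aromatic (naphthalene).
3 of the 4 rings are aromatic. Total: 3.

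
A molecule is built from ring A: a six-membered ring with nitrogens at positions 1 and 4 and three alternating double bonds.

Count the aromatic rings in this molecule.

1

Ring A has a continuous p-orbital overlap around the ring; 3 ring double bonds give 6 π electrons. Since 6 = 4n+2 (n=1), ring A is aromatic (pyrazine).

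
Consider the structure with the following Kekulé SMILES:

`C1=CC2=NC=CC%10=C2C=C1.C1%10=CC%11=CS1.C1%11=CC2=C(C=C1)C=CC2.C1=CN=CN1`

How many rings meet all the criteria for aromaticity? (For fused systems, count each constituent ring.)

5

The SMILES encodes two fused six-membered rings, each with three alternating double bonds; one ring is all carbon and the other has one ring nitrogen; a five-membered ring of four carbons and one sulfur, with two C=C double bonds; a six-membered carbon ring with three alternating C=C double bonds, fused to a five-membered carbon ring containing one C=C double bond and one sp³ carbon; a five-membered ring with nitrogens at positions 1 and 3 (one bearing H, one in a C=N bond) and two double bonds.
The fused 6/6-membered bicyclic (with one nitrogen) is a single π system with 10 sp² atoms and 10 π electrons from ring double bonds. 10 = 4(2)+2, so the system is aromatic and both rings count as aromatic (quinoline).
The 5-membered ring with one sulfur is fully conjugated (every ring atom contributes a p orbital); 2 ring double bonds (4 π electrons) plus a heteroatom lone pair (2) give 6 π electrons. 6 = 4(1)+2, so it is aromatic (thiophene).
The 6-membered ring has a continuous p-orbital overlap around the ring; 3 ring double bonds give 6 π electrons. 6 = 4(1)+2, so it is aromatic (benzene ring).
The 5-membered ring has one sp³ carbon, so it is not fully conjugated — not aromatic (cyclopentene ring).
The 5-membered ring with two nitrogens (one N–H, one =N–) has a continuous p-orbital overlap around the ring; 2 ring double bonds (4 π electrons) plus a heteroatom lone pair (2) give 6 π electrons. That satisfies 4n+2 with n=1, so it is aromatic (imidazole).
5 of the 6 rings are aromatic. Total: 5.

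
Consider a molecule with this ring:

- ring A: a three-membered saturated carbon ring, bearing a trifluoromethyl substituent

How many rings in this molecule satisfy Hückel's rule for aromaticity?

Ring A has only sp³ atoms, so it is not fully conjugated — not aromatic (cyclopropane).

0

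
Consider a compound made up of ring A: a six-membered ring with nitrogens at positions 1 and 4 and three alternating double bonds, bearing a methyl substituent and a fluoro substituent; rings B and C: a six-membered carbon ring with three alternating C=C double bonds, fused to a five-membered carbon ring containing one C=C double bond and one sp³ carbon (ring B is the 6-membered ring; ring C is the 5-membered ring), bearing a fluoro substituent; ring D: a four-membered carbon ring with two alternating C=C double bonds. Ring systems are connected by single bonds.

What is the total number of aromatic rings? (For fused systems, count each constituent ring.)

Ring A is planar and fully conjugated; 3 ring double bonds give 6 π electrons. Since 6 = 4n+2 (n=1), ring A is aromatic (pyrazine).
Ring B has a continuous p-orbital overlap around the ring; 3 ring double bonds give 6 π electrons. 6 = 4(1)+2, so ring B is aromatic (benzene ring).
Ring C has one sp³ carbon, so it is not fully conjugated — not aromatic (cyclopentene ring).
Ring D has only sp² ring atoms; a planar conformation would have a fully conjugated π system of 4 electrons. But 4 = 4(1), which is 4n not 4n+2, so ring D is not aromatic (cyclobutadiene) — cyclobutadiene is antiaromatic and distorts to a rectangle.
Aromatic: A, B. Total: 2.

2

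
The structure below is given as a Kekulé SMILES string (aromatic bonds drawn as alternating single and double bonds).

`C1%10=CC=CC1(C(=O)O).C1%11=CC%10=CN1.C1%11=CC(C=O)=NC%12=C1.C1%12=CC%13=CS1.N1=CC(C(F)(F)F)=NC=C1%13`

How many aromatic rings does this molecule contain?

The SMILES encodes a five-membered carbon ring with two conjugated C=C double bonds and one sp³ carbon; a five-membered ring of four carbons and one nitrogen bearing a hydrogen, with two C=C double bonds; a six-membered ring of five carbons and one nitrogen with three alternating double bonds; a five-membered ring of four carbons and one sulfur, with two C=C double bonds; a six-membered ring with nitrogens at positions 1 and 4 and three alternating double bonds.
The 5-membered ring has one sp³ carbon, so it is not fully conjugated — not aromatic (cyclopentadiene).
The 5-membered ring with one N–H is fully conjugated (every ring atom contributes a p orbital); 2 ring double bonds (4 π electrons) plus a heteroatom lone pair (2) give 6 π electrons. 6 = 4(1)+2, so it is aromatic (pyrrole).
The 6-membered ring with one nitrogen has a continuous p-orbital overlap around the ring; 3 ring double bonds give 6 π electrons. That satisfies 4n+2 with n=1, so it is aromatic (pyridine).
The 5-membered ring with one sulfur has a continuous p-orbital overlap around the ring; 2 ring double bonds (4 π electrons) plus a heteroatom lone pair (2) give 6 π electrons. 6 = 4(1)+2, so it is aromatic (thiophene).
The 6-membered ring with two nitrogens (1,4) is fully conjugated (every ring atom contributes a p orbital); 3 ring double bonds give 6 π electrons. Since 6 = 4n+2 (n=1), it is aromatic (pyrazine).
4 of the 5 rings are aromatic. Total: 4.

4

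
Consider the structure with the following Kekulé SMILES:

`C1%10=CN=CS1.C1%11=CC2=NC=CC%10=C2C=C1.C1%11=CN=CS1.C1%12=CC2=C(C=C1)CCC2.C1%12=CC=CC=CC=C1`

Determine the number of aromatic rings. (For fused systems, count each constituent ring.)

5

The SMILES encodes a five-membered ring with a sulfur at position 1 and a nitrogen at position 3 (in a C=N bond), with two double bonds; two fused six-membered rings, each with three alternating double bonds; one ring is all carbon and the other has one ring nitrogen; a five-membered ring with a sulfur at position 1 and a nitrogen at position 3 (in a C=N bond), with two double bonds; a six-membered carbon ring with three alternating C=C double bonds, fused to a saturated five-membered carbon ring; an eight-membered carbon ring with four alternating C=C double bonds.
The 5-membered ring with one sulfur and one =N– is fully conjugated (every ring atom contributes a p orbital); 2 ring double bonds (4 π electrons) plus a heteroatom lone pair (2) give 6 π electrons. Since 6 = 4n+2 (n=1), it is aromatic (thiazole).
The fused 6/6-membered bicyclic (with one nitrogen) is a single π system with 10 sp² atoms and 10 π electrons from ring double bonds. 10 = 4(2)+2, so the system is aromatic and both rings count as aromatic (quinoline).
The second 5-membered ring with one sulfur and one =N– has a continuous p-orbital overlap around the ring; 2 ring double bonds (4 π electrons) plus a heteroatom lone pair (2) give 6 π electrons. 6 = 4(1)+2, so it is aromatic (thiazole).
The 6-membered ring is planar and fully conjugated; 3 ring double bonds give 6 π electrons. 6 = 4(1)+2, so it is aromatic (benzene ring).
The 5-membered ring has three sp³ carbons, so it is not fully conjugated — not aromatic (cyclopentane ring).
The 8-membered ring has only sp² ring atoms; a planar conformation would have a fully conjugated π system of 8 electrons. But 8 = 4(2), which is 4n not 4n+2, so it is not aromatic (cyclooctatetraene) — cyclooctatetraene distorts into a non-planar tub to avoid antiaromaticity.
5 of the 7 rings are aromatic. Total: 5.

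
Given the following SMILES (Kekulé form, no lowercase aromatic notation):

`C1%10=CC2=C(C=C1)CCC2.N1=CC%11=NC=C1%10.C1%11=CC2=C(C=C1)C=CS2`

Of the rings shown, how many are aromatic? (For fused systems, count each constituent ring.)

The SMILES encodes a six-membered carbon ring with three alternating C=C double bonds, fused to a saturated five-membered carbon ring; a six-membered ring with nitrogens at positions 1 and 4 and three alternating double bonds; a six-membered carbon ring with three alternating C=C double bonds, fused to a five-membered ring containing one sulfur and two C=C double bonds.
The 6-membered ring is planar and fully conjugated; 3 ring double bonds give 6 π electrons. Since 6 = 4n+2 (n=1), it is aromatic (benzene ring).
The 5-membered ring has three sp³ carbons, so it is not fully conjugated — not aromatic (cyclopentane ring).
The 6-membered ring with two nitrogens (1,4) has a continuous p-orbital overlap around the ring; 3 ring double bonds give 6 π electrons. Since 6 = 4n+2 (n=1), it is aromatic (pyrazine).
The fused 6/5-membered bicyclic (with one sulfur) is a single π system with 9 sp² atoms and 10 π electrons from ring double bonds plus a heteroatom lone pair. 10 = 4(2)+2, so the system is aromatic and both rings count as aromatic (benzothiophene).
4 of the 5 rings are aromatic. Total: 4.

4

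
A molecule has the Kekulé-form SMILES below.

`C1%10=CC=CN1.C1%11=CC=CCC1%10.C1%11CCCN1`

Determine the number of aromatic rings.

1

The SMILES encodes a five-membered ring of four carbons and one nitrogen bearing a hydrogen, with two C=C double bonds; a six-membered carbon ring with two conjugated C=C double bonds and two sp³ carbons; a five-membered saturated ring of four carbons and one N–H nitrogen.
The 5-membered ring with one N–H has a continuous p-orbital overlap around the ring; 2 ring double bonds (4 π electrons) plus a heteroatom lone pair (2) give 6 π electrons. Since 6 = 4n+2 (n=1), it is aromatic (pyrrole).
The 6-membered ring has two sp³ carbons, so it is not fully conjugated — not aromatic (1,3-cyclohexadiene).
The second 5-membered ring with one N–H has only sp³ atoms, so it is not fully conjugated — not aromatic (pyrrolidine).
1 of the 3 rings is aromatic. Total: 1.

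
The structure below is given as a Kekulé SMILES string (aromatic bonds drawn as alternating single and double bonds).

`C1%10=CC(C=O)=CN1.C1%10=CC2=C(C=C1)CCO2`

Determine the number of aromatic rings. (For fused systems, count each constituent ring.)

The SMILES encodes a five-membered ring of four carbons and one nitrogen bearing a hydrogen, with two C=C double bonds; a six-membered carbon ring with three alternating C=C double bonds, fused to a five-membered ring containing one oxygen and two sp³ carbons.
The 5-membered ring with one N–H is fully conjugated (every ring atom contributes a p orbital); 2 ring double bonds (4 π electrons) plus a heteroatom lone pair (2) give 6 π electrons. That satisfies 4n+2 with n=1, so it is aromatic (pyrrole).
The 6-membered ring is fully conjugated (every ring atom contributes a p orbital); 3 ring double bonds give 6 π electrons. Since 6 = 4n+2 (n=1), it is aromatic (benzene ring).
The 5-membered ring with one oxygen has two sp³ carbons, so it is not fully conjugated — not aromatic (oxolane ring).
2 of the 3 rings are aromatic. Total: 2.

2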